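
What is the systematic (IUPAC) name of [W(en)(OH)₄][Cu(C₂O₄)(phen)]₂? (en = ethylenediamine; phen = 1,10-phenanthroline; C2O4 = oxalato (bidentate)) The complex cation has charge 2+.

Both ions are complex: the cation is named first with the plain metal name, the anion second with the -ate form; each ion's ligands are alphabetised independently.
The complex cation is given as 2+; its ligand charges sum to -4, so W = +6.
With 2 anions per cation, each anion must be 2/2 = 1−.
Anion: ligand charges sum to -2; for the ion to be 1−, Cu = +1.

(ethylenediamine)tetrahydroxotungsten(VI) oxalato(1,10-phenanthroline)cuprate(I)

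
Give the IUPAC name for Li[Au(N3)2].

lithium diazidoaurate(I)

The 1 lithium counter-ion carries a total charge of +1, so each complex ion is 1−.
Ligand charges: 2×azido (-1 each); total -2. So Au + (-2) = 1−, giving Au = +1.
The complex ion is anionic, so gold takes the -ate form aurate(I).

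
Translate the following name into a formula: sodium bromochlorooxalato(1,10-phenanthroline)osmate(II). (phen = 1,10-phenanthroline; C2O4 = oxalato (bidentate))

Na2[OsBr(C2O4)Cl(phen)]

Ligands: 1 bromo (Br, -1), 1 1,10-phenanthroline (phen, neutral), 1 oxalato (C2O4, -2), 1 chloro (Cl, -1). Ligand charge sum = -4.
With Os in oxidation state +2, the complex ion is [Os...]^2−.
Charge balance with sodium (+1) requires 1 complex ion per 2 sodium.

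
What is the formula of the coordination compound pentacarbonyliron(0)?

Ligands: 5 carbonyl (CO, neutral). Ligand charge sum = 0.
With Fe in oxidation state 0, the complex ion is [Fe...].

[Fe(CO)5]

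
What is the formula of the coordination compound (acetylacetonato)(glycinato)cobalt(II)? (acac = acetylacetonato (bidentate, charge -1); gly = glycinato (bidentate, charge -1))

Ligands: 1 acetylacetonato (acac, -1), 1 glycinato (gly, -1). Ligand charge sum = -2.
With Co in oxidation state +2, the complex ion is [Co...].

[Co(acac)(gly)]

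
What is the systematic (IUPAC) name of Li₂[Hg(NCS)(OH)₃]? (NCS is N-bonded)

The 2 lithium counter-ions carry a total charge of +2, so each complex ion is 2−.
Ligand charges: 1×isothiocyanato (-1 each), 3×hydroxo (-1 each); total -4. So Hg + (-4) = 2−, giving Hg = +2.
The complex ion is anionic, so mercury takes the -ate form mercurate(II).

lithium trihydroxoisothiocyanatomercurate(II)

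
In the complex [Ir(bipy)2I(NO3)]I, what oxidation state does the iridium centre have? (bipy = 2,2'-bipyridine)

1 iodide outside the brackets (-1 each) → the complex ion is 1+.
Ligand charges: 1×NO3 = -1; 1×I = -1; 2×bipy neutral; sum -2.
Ir + (-2) = 1+ ⇒ Ir is +3.

+3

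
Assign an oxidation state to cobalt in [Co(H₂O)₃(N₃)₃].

No counter-ion: the bracketed complex is neutral.
Ligand charges: 3×N3 = -3; 3×H2O neutral; sum -3.
Co + (-3) = 0 ⇒ Co is +3.

+3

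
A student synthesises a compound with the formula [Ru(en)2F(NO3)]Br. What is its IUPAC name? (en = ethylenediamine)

bis(ethylenediamine)fluoronitratoruthenium(III) bromide

The 1 bromide counter-ion carries a total charge of -1, so each complex ion is 1+.
Ligand charges: 2×ethylenediamine (neutral), 1×fluoro (-1 each), 1×nitrato (-1 each); total -2. So Ru + (-2) = 1+, giving Ru = +3.
Ligands are named alphabetically: ethylenediamine before fluoro before nitrato.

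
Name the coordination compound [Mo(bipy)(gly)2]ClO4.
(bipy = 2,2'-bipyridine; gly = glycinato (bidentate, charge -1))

(2,2'-bipyridine)bis(glycinato)molybdenum(III) perchlorate

The 1 perchlorate counter-ion carries a total charge of -1, so each complex ion is 1+.
Ligand charges: 1×2,2'-bipyridine (neutral), 2×glycinato (-1 each); total -2. So Mo + (-2) = 1+, giving Mo = +3.
Ligands are named alphabetically: bipyridine before glycinato.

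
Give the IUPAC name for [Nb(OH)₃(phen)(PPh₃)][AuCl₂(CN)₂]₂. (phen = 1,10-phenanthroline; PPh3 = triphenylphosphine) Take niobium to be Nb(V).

Both ions are complex: the cation is named first with the plain metal name, the anion second with the -ate form; each ion's ligands are alphabetised independently.
Nb is given as +5; the cation's ligand charges sum to -3, so the complex cation is 2+.
With 2 anions per cation, each anion must be 2/2 = 1−.
Anion: ligand charges sum to -4; for the ion to be 1−, Au = +3.

trihydroxo(1,10-phenanthroline)(triphenylphosphine)niobium(V) dichlorodicyanoaurate(III)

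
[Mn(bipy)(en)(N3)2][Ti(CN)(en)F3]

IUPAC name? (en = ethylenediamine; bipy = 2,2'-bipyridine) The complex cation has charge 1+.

The complex cation is given as 1+; its ligand charges sum to -2, so Mn = +3.
A 1:1 salt means the anion carries the equal and opposite charge, 1−.
Anion: ligand charges sum to -4; for the ion to be 1−, Ti = +3.

diazido(2,2'-bipyridine)(ethylenediamine)manganese(III) cyano(ethylenediamine)trifluorotitanate(III)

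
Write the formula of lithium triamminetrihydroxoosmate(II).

Li[Os(NH3)3(OH)3]

Ligands: 3 ammine (NH3, neutral), 3 hydroxo (OH, -1). Ligand charge sum = -3.
With Os in oxidation state +2, the complex ion is [Os...]^1−.
Charge balance with lithium (+1) requires 1 complex ion per 1 lithium.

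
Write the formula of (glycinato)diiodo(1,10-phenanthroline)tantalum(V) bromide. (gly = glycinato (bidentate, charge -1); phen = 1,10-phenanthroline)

Ligands: 1 glycinato (gly, -1), 2 iodo (I, -1), 1 1,10-phenanthroline (phen, neutral). Ligand charge sum = -3.
Charge balance with bromide (-1) requires 1 complex ion per 2 bromide.

[Ta(gly)I2(phen)]Br2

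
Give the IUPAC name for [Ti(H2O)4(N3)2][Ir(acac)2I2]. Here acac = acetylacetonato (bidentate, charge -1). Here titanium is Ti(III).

Both ions are complex: the cation is named first with the plain metal name, the anion second with the -ate form; each ion's ligands are alphabetised independently.
Ti is given as +3; the cation's ligand charges sum to -2, so the complex cation is 1+.
A 1:1 salt means the anion carries the equal and opposite charge, 1−.
Anion: ligand charges sum to -4; for the ion to be 1−, Ir = +3.

tetraaquadiazidotitanium(III) bis(acetylacetonato)diiodoiridate(III)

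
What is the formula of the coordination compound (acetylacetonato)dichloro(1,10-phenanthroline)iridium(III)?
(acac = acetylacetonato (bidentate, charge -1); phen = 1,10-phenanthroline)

Ligands: 1 acetylacetonato (acac, -1), 1 1,10-phenanthroline (phen, neutral), 2 chloro (Cl, -1). Ligand charge sum = -3.
With Ir in oxidation state +3, the complex ion is [Ir...].

[Ir(acac)Cl2(phen)]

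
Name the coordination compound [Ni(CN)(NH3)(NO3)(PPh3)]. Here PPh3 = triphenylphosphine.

amminecyanonitrato(triphenylphosphine)nickel(II)

There is no counter-ion, so the complex is neutral overall.
Ligand charges: 1×nitrato (-1 each), 1×cyano (-1 each), 1×ammine (neutral), 1×triphenylphosphine (neutral); total -2. So Ni + (-2) = 0, giving Ni = +2.
Ligands are named alphabetically: ammine before cyano before nitrato before triphenylphosphine.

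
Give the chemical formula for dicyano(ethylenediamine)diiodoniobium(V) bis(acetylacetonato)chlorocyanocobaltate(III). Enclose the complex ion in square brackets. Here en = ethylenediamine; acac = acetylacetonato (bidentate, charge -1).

Cation [Nb…]: ligand charges -4, Nb(V) ⇒ ion charge 1+.
Anion [Co…]: ligand charges -4, Co(III) ⇒ ion charge 1−.

[Nb(CN)2(en)I2][Co(acac)2Cl(CN)]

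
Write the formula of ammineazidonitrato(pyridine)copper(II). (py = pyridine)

Ligands: 1 ammine (NH3, neutral), 1 nitrato (NO3, -1), 1 pyridine (py, neutral), 1 azido (N3, -1). Ligand charge sum = -2.
With Cu in oxidation state +2, the complex ion is [Cu...].

[Cu(N3)(NH3)(NO3)(py)]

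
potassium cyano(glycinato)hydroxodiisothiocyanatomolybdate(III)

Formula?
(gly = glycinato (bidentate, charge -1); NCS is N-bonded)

Ligands: 1 hydroxo (OH, -1), 1 cyano (CN, -1), 1 glycinato (gly, -1), 2 isothiocyanato (NCS, -1). Ligand charge sum = -5.
Charge balance with potassium (+1) requires 1 complex ion per 2 potassium.

K2[Mo(CN)(gly)(NCS)2(OH)]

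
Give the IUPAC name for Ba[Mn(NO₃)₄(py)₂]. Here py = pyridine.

The 1 barium counter-ion carries a total charge of +2, so each complex ion is 2−.
Ligand charges: 4×nitrato (-1 each), 2×pyridine (neutral); total -4. So Mn + (-4) = 2−, giving Mn = +2.
The complex ion is anionic, so manganese takes the -ate form manganate(II).

barium tetranitratobis(pyridine)manganate(II)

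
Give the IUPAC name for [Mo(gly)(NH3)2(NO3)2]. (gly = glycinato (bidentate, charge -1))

diammine(glycinato)dinitratomolybdenum(III)

There is no counter-ion, so the complex is neutral overall.
Ligand charges: 2×nitrato (-1 each), 2×ammine (neutral), 1×glycinato (-1 each); total -3. So Mo + (-3) = 0, giving Mo = +3.
Ligands are named alphabetically: ammine before glycinato before nitrato.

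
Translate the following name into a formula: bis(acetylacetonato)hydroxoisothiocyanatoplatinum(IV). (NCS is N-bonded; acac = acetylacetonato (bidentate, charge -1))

Ligands: 1 isothiocyanato (NCS, -1), 1 hydroxo (OH, -1), 2 acetylacetonato (acac, -1). Ligand charge sum = -4.
With Pt in oxidation state +4, the complex ion is [Pt...].

[Pt(acac)2(NCS)(OH)]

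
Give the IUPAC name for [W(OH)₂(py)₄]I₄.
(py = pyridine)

The 4 iodide counter-ions carry a total charge of -4, so each complex ion is 4+.
Ligand charges: 2×hydroxo (-1 each), 4×pyridine (neutral); total -2. So W + (-2) = 4+, giving W = +6.
Ligands are named alphabetically: hydroxo before pyridine.

dihydroxotetrakis(pyridine)tungsten(VI) iodide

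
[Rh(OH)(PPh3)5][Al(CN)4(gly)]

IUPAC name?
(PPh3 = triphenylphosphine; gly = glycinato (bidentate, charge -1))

Aluminium is always +3 in its complexes; the anion's ligand charges sum to -5, so the complex anion is 2−.
A 1:1 salt means the cation carries the equal and opposite charge, 2+.
Cation: ligand charges sum to -1; for the ion to be 2+, Rh = +3.

hydroxopentakis(triphenylphosphine)rhodium(III) tetracyano(glycinato)aluminate(III)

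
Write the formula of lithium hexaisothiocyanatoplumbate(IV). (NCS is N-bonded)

Ligands: 6 isothiocyanato (NCS, -1). Ligand charge sum = -6.
With Pb in oxidation state +4, the complex ion is [Pb...]^2−.
Charge balance with lithium (+1) requires 1 complex ion per 2 lithium.

Li2[Pb(NCS)6]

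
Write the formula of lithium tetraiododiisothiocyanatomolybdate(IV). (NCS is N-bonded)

Ligands: 4 iodo (I, -1), 2 isothiocyanato (NCS, -1). Ligand charge sum = -6.
With Mo in oxidation state +4, the complex ion is [Mo...]^2−.
Charge balance with lithium (+1) requires 1 complex ion per 2 lithium.

Li2[MoI4(NCS)2]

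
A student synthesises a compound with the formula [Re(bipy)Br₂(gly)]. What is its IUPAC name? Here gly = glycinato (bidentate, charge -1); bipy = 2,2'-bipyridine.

(2,2'-bipyridine)dibromo(glycinato)rhenium(III)

There is no counter-ion, so the complex is neutral overall.
Ligand charges: 1×glycinato (-1 each), 2×bromo (-1 each), 1×2,2'-bipyridine (neutral); total -3. So Re + (-3) = 0, giving Re = +3.
Ligands are named alphabetically: bipyridine before bromo before glycinato.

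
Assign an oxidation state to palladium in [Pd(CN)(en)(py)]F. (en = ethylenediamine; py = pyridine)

1 fluoride outside the brackets (-1 each) → the complex ion is 1+.
Ligand charges: 1×CN = -1; 1×en neutral; 1×py neutral; sum -1.
Pd + (-1) = 1+ ⇒ Pd is +2.

+2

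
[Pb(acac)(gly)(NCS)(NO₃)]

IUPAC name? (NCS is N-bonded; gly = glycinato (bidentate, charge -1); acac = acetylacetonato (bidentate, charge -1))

There is no counter-ion, so the complex is neutral overall.
Ligand charges: 1×nitrato (-1 each), 1×isothiocyanato (-1 each), 1×glycinato (-1 each), 1×acetylacetonato (-1 each); total -4. So Pb + (-4) = 0, giving Pb = +4.
Ligands are named alphabetically: acetylacetonato before glycinato before isothiocyanato before nitrato.

(acetylacetonato)(glycinato)isothiocyanatonitratolead(IV)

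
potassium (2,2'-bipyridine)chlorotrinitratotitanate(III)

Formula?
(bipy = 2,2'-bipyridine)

Ligands: 3 nitrato (NO3, -1), 1 2,2'-bipyridine (bipy, neutral), 1 chloro (Cl, -1). Ligand charge sum = -4.
Charge balance with potassium (+1) requires 1 complex ion per 1 potassium.

K[Ti(bipy)Cl(NO3)3]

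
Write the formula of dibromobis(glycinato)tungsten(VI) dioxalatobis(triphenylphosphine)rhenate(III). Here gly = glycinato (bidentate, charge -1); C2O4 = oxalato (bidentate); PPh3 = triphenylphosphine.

Cation [W…]: ligand charges -4, W(VI) ⇒ ion charge 2+.
Anion [Re…]: ligand charges -4, Re(III) ⇒ ion charge 1−.
One 2+ cation requires 2 of the 1− anion.

[WBr2(gly)2][Re(C2O4)2(PPh3)2]2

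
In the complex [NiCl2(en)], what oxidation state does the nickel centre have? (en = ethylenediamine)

+2

No counter-ion: the bracketed complex is neutral.
Ligand charges: 2×Cl = -2; 1×en neutral; sum -2.
Ni + (-2) = 0 ⇒ Ni is +2.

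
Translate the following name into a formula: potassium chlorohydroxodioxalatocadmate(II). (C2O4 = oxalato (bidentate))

K4[Cd(C2O4)2Cl(OH)]

Ligands: 1 chloro (Cl, -1), 1 hydroxo (OH, -1), 2 oxalato (C2O4, -2). Ligand charge sum = -6.
With Cd in oxidation state +2, the complex ion is [Cd...]^4−.
Charge balance with potassium (+1) requires 1 complex ion per 4 potassium.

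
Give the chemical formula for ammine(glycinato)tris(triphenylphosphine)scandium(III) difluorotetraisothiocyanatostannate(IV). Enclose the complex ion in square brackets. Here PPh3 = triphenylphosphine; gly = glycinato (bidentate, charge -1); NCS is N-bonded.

[Sc(gly)(NH3)(PPh3)3][SnF2(NCS)4]

Cation [Sc…]: ligand charges -1, Sc(III) ⇒ ion charge 2+.
Anion [Sn…]: ligand charges -6, Sn(IV) ⇒ ion charge 2−.
One 2+ cation balances one 2− anion.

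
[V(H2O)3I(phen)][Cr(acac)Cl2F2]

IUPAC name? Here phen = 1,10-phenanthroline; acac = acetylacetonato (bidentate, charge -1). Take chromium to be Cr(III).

triaquaiodo(1,10-phenanthroline)vanadium(III) (acetylacetonato)dichlorodifluorochromate(III)

Cr is given as +3; the anion's ligand charges sum to -5, so the complex anion is 2−.
A 1:1 salt means the cation carries the equal and opposite charge, 2+.
Cation: ligand charges sum to -1; for the ion to be 2+, V = +3.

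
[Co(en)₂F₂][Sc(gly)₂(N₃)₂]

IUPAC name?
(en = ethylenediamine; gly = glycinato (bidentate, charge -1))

bis(ethylenediamine)difluorocobalt(III) diazidobis(glycinato)scandate(III)

Scandium is always +3 in its complexes; the anion's ligand charges sum to -4, so the complex anion is 1−.
A 1:1 salt means the cation carries the equal and opposite charge, 1+.
Cation: ligand charges sum to -2; for the ion to be 1+, Co = +3.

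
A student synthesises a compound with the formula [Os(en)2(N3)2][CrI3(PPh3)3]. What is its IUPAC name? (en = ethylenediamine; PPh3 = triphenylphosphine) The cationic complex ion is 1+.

Both ions are complex: the cation is named first with the plain metal name, the anion second with the -ate form; each ion's ligands are alphabetised independently.
The complex cation is given as 1+; its ligand charges sum to -2, so Os = +3.
A 1:1 salt means the anion carries the equal and opposite charge, 1−.
Anion: ligand charges sum to -3; for the ion to be 1−, Cr = +2.

diazidobis(ethylenediamine)osmium(III) triiodotris(triphenylphosphine)chromate(II)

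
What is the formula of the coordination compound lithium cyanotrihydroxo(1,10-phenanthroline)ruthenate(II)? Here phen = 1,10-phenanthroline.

Li2[Ru(CN)(OH)3(phen)]

Ligands: 1 1,10-phenanthroline (phen, neutral), 3 hydroxo (OH, -1), 1 cyano (CN, -1). Ligand charge sum = -4.
Charge balance with lithium (+1) requires 1 complex ion per 2 lithium.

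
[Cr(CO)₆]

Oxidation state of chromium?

No counter-ion: the bracketed complex is neutral.
Ligand charges: 6×CO neutral; sum 0.
Cr + (0) = 0 ⇒ Cr is 0.

0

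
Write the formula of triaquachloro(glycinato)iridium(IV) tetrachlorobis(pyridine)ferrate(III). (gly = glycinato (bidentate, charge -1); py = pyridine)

Cation [Ir…]: ligand charges -2, Ir(IV) ⇒ ion charge 2+.
Anion [Fe…]: ligand charges -4, Fe(III) ⇒ ion charge 1−.

[IrCl(gly)(H2O)3][FeCl4(py)2]2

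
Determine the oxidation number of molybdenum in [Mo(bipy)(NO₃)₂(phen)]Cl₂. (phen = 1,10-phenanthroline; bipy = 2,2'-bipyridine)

+4

2 chloride outside the brackets (-1 each) → the complex ion is 2+.
Ligand charges: 1×phen neutral; 1×bipy neutral; 2×NO3 = -2; sum -2.
Mo + (-2) = 2+ ⇒ Mo is +4.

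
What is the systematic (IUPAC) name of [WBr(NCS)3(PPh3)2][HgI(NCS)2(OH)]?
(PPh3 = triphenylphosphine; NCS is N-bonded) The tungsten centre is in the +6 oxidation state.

bromotriisothiocyanatobis(triphenylphosphine)tungsten(VI) hydroxoiododiisothiocyanatomercurate(II)

W is given as +6; the cation's ligand charges sum to -4, so the complex cation is 2+.
A 1:1 salt means the anion carries the equal and opposite charge, 2−.
Anion: ligand charges sum to -4; for the ion to be 2−, Hg = +2.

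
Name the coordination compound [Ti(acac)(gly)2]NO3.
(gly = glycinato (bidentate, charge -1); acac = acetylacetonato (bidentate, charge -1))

(acetylacetonato)bis(glycinato)titanium(IV) nitrate

The 1 nitrate counter-ion carries a total charge of -1, so each complex ion is 1+.
Ligand charges: 2×glycinato (-1 each), 1×acetylacetonato (-1 each); total -3. So Ti + (-3) = 1+, giving Ti = +4.
Ligands are named alphabetically: acetylacetonato before glycinato.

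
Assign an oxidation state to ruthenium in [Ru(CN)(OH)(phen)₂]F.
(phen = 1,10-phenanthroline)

1 fluoride outside the brackets (-1 each) → the complex ion is 1+.
Ligand charges: 1×CN = -1; 2×phen neutral; 1×OH = -1; sum -2.
Ru + (-2) = 1+ ⇒ Ru is +3.

+3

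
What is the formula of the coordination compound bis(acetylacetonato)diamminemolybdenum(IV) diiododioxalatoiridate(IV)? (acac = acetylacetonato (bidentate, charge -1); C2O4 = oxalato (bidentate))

[Mo(acac)2(NH3)2][Ir(C2O4)2I2]

Cation [Mo…]: ligand charges -2, Mo(IV) ⇒ ion charge 2+.
Anion [Ir…]: ligand charges -6, Ir(IV) ⇒ ion charge 2−.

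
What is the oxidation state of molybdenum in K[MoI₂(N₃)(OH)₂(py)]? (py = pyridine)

1 potassium outside the brackets (+1 each) → the complex ion is 1−.
Ligand charges: 2×OH = -2; 1×N3 = -1; 1×py neutral; 2×I = -2; sum -5.
Mo + (-5) = 1− ⇒ Mo is +4.

+4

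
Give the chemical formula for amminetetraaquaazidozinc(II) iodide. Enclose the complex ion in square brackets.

Ligands: 1 azido (N3, -1), 4 aqua (H2O, neutral), 1 ammine (NH3, neutral). Ligand charge sum = -1.
With Zn in oxidation state +2, the complex ion is [Zn...]^1+.
Charge balance with iodide (-1) requires 1 complex ion per 1 iodide.

[Zn(H2O)4(N3)(NH3)]I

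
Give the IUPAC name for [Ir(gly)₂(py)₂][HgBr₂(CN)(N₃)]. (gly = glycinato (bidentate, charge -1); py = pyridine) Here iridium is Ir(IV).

bis(glycinato)bis(pyridine)iridium(IV) azidodibromocyanomercurate(II)

Ir is given as +4; the cation's ligand charges sum to -2, so the complex cation is 2+.
A 1:1 salt means the anion carries the equal and opposite charge, 2−.
Anion: ligand charges sum to -4; for the ion to be 2−, Hg = +2.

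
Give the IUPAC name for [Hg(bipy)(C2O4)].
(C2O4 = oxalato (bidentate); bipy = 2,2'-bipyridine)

(2,2'-bipyridine)oxalatomercury(II)

There is no counter-ion, so the complex is neutral overall.
Ligand charges: 1×oxalato (-2 each), 1×2,2'-bipyridine (neutral); total -2. So Hg + (-2) = 0, giving Hg = +2.
Ligands are named alphabetically: bipyridine before oxalato.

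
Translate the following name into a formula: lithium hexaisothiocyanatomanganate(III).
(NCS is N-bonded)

Ligands: 6 isothiocyanato (NCS, -1). Ligand charge sum = -6.
With Mn in oxidation state +3, the complex ion is [Mn...]^3−.
Charge balance with lithium (+1) requires 1 complex ion per 3 lithium.

Li3[Mn(NCS)6]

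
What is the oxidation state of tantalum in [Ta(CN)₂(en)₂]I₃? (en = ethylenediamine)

+5

3 iodide outside the brackets (-1 each) → the complex ion is 3+.
Ligand charges: 2×en neutral; 2×CN = -2; sum -2.
Ta + (-2) = 3+ ⇒ Ta is +5.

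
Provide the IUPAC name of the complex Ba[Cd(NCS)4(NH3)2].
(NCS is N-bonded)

The 1 barium counter-ion carries a total charge of +2, so each complex ion is 2−.
Ligand charges: 2×ammine (neutral), 4×isothiocyanato (-1 each); total -4. So Cd + (-4) = 2−, giving Cd = +2.
The complex ion is anionic, so cadmium takes the -ate form cadmate(II).

barium diamminetetraisothiocyanatocadmate(II)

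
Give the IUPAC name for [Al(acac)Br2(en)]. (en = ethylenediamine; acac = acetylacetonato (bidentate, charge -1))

(acetylacetonato)dibromo(ethylenediamine)aluminium(III)

There is no counter-ion, so the complex is neutral overall.
Ligand charges: 2×bromo (-1 each), 1×ethylenediamine (neutral), 1×acetylacetonato (-1 each); total -3. So Al + (-3) = 0, giving Al = +3.
Ligands are named alphabetically: acetylacetonato before bromo before ethylenediamine.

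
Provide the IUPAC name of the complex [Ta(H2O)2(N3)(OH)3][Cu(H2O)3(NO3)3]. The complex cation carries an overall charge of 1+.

diaquaazidotrihydroxotantalum(V) triaquatrinitratocuprate(II)

Both ions are complex: the cation is named first with the plain metal name, the anion second with the -ate form; each ion's ligands are alphabetised independently.
The complex cation is given as 1+; its ligand charges sum to -4, so Ta = +5.
A 1:1 salt means the anion carries the equal and opposite charge, 1−.
Anion: ligand charges sum to -3; for the ion to be 1−, Cu = +2.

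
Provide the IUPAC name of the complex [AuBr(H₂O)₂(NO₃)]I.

The 1 iodide counter-ion carries a total charge of -1, so each complex ion is 1+.
Ligand charges: 2×aqua (neutral), 1×bromo (-1 each), 1×nitrato (-1 each); total -2. So Au + (-2) = 1+, giving Au = +3.
Ligands are named alphabetically: aqua before bromo before nitrato.

diaquabromonitratogold(III) iodide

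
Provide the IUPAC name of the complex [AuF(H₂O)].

aquafluorogold(I)

There is no counter-ion, so the complex is neutral overall.
Ligand charges: 1×aqua (neutral), 1×fluoro (-1 each); total -1. So Au + (-1) = 0, giving Au = +1.
Ligands are named alphabetically: aqua before fluoro.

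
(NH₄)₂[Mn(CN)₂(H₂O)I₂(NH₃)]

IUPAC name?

The 2 ammonium counter-ions carry a total charge of +2, so each complex ion is 2−.
Ligand charges: 1×aqua (neutral), 1×ammine (neutral), 2×cyano (-1 each), 2×iodo (-1 each); total -4. So Mn + (-4) = 2−, giving Mn = +2.
Ligands are named alphabetically: ammine before aqua before cyano before iodo.
The complex ion is anionic, so manganese takes the -ate form manganate(II).

ammonium ammineaquadicyanodiiodomanganate(II)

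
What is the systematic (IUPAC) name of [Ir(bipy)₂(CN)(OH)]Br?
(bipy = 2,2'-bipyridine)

bis(2,2'-bipyridine)cyanohydroxoiridium(III) bromide

The 1 bromide counter-ion carries a total charge of -1, so each complex ion is 1+.
Ligand charges: 1×hydroxo (-1 each), 2×2,2'-bipyridine (neutral), 1×cyano (-1 each); total -2. So Ir + (-2) = 1+, giving Ir = +3.
Ligands are named alphabetically: bipyridine before cyano before hydroxo.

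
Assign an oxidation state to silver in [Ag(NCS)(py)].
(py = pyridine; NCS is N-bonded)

No counter-ion: the bracketed complex is neutral.
Ligand charges: 1×py neutral; 1×NCS = -1; sum -1.
Ag + (-1) = 0 ⇒ Ag is +1.

+1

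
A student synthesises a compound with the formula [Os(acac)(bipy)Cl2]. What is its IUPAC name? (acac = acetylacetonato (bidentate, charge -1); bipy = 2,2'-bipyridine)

There is no counter-ion, so the complex is neutral overall.
Ligand charges: 1×acetylacetonato (-1 each), 1×2,2'-bipyridine (neutral), 2×chloro (-1 each); total -3. So Os + (-3) = 0, giving Os = +3.
Ligands are named alphabetically: acetylacetonato before bipyridine before chloro.

(acetylacetonato)(2,2'-bipyridine)dichloroosmium(III)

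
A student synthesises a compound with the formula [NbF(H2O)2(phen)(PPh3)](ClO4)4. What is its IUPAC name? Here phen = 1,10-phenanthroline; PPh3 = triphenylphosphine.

diaquafluoro(1,10-phenanthroline)(triphenylphosphine)niobium(V) perchlorate

The 4 perchlorate counter-ions carry a total charge of -4, so each complex ion is 4+.
Ligand charges: 1×1,10-phenanthroline (neutral), 2×aqua (neutral), 1×fluoro (-1 each), 1×triphenylphosphine (neutral); total -1. So Nb + (-1) = 4+, giving Nb = +5.
Ligands are named alphabetically: aqua before fluoro before phenanthroline before triphenylphosphine.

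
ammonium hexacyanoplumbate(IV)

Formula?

Ligands: 6 cyano (CN, -1). Ligand charge sum = -6.
With Pb in oxidation state +4, the complex ion is [Pb...]^2−.
Charge balance with ammonium (+1) requires 1 complex ion per 2 ammonium.

(NH4)2[Pb(CN)6]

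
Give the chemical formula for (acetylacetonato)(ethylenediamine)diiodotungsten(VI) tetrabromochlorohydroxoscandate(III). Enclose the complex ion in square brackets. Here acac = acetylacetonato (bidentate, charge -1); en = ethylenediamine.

[W(acac)(en)I2][ScBr4Cl(OH)]

Cation [W…]: ligand charges -3, W(VI) ⇒ ion charge 3+.
Anion [Sc…]: ligand charges -6, Sc(III) ⇒ ion charge 3−.
One 3+ cation balances one 3− anion.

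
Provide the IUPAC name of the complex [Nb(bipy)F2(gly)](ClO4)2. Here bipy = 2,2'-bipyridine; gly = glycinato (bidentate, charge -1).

The 2 perchlorate counter-ions carry a total charge of -2, so each complex ion is 2+.
Ligand charges: 1×2,2'-bipyridine (neutral), 2×fluoro (-1 each), 1×glycinato (-1 each); total -3. So Nb + (-3) = 2+, giving Nb = +5.
Ligands are named alphabetically: bipyridine before fluoro before glycinato.

(2,2'-bipyridine)difluoro(glycinato)niobium(V) perchlorate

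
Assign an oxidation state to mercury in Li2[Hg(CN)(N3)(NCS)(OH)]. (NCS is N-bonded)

+2

2 lithium outside the brackets (+1 each) → the complex ion is 2−.
Ligand charges: 1×OH = -1; 1×CN = -1; 1×N3 = -1; 1×NCS = -1; sum -4.
Hg + (-4) = 2− ⇒ Hg is +2.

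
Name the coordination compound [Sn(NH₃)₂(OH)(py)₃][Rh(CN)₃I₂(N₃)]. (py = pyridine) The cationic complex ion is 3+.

Both ions are complex: the cation is named first with the plain metal name, the anion second with the -ate form; each ion's ligands are alphabetised independently.
The complex cation is given as 3+; its ligand charges sum to -1, so Sn = +4.
A 1:1 salt means the anion carries the equal and opposite charge, 3−.
Anion: ligand charges sum to -6; for the ion to be 3−, Rh = +3.

diamminehydroxotris(pyridine)tin(IV) azidotricyanodiiodorhodate(III)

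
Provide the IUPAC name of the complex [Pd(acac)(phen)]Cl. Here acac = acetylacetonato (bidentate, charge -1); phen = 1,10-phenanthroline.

(acetylacetonato)(1,10-phenanthroline)palladium(II) chloride

The 1 chloride counter-ion carries a total charge of -1, so each complex ion is 1+.
Ligand charges: 1×acetylacetonato (-1 each), 1×1,10-phenanthroline (neutral); total -1. So Pd + (-1) = 1+, giving Pd = +2.
Ligands are named alphabetically: acetylacetonato before phenanthroline.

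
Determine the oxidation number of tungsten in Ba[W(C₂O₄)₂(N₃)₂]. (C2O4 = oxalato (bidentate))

1 barium outside the brackets (+2 each) → the complex ion is 2−.
Ligand charges: 2×N3 = -2; 2×C2O4 = -4; sum -6.
W + (-6) = 2− ⇒ W is +4.

+4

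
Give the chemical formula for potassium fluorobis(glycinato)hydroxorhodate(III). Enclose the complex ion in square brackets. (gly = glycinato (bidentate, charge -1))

K[RhF(gly)2(OH)]

Ligands: 2 glycinato (gly, -1), 1 fluoro (F, -1), 1 hydroxo (OH, -1). Ligand charge sum = -4.
With Rh in oxidation state +3, the complex ion is [Rh...]^1−.
Charge balance with potassium (+1) requires 1 complex ion per 1 potassium.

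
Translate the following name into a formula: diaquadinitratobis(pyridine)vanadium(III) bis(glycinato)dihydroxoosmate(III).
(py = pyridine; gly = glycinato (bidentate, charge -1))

[V(H2O)2(NO3)2(py)2][Os(gly)2(OH)2]

Cation [V…]: ligand charges -2, V(III) ⇒ ion charge 1+.
Anion [Os…]: ligand charges -4, Os(III) ⇒ ion charge 1−.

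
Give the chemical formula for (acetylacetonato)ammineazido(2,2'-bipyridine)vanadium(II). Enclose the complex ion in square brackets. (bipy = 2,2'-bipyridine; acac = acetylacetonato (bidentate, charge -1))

Ligands: 1 2,2'-bipyridine (bipy, neutral), 1 acetylacetonato (acac, -1), 1 ammine (NH3, neutral), 1 azido (N3, -1). Ligand charge sum = -2.
With V in oxidation state +2, the complex ion is [V...].

[V(acac)(bipy)(N3)(NH3)]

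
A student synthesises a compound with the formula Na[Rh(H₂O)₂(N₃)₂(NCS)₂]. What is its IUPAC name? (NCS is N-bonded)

sodium diaquadiazidodiisothiocyanatorhodate(III)

The 1 sodium counter-ion carries a total charge of +1, so each complex ion is 1−.
Ligand charges: 2×azido (-1 each), 2×aqua (neutral), 2×isothiocyanato (-1 each); total -4. So Rh + (-4) = 1−, giving Rh = +3.
Ligands are named alphabetically: aqua before azido before isothiocyanato.
The complex ion is anionic, so rhodium takes the -ate form rhodate(III).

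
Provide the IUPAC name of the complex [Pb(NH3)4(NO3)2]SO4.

The 1 sulfate counter-ion carries a total charge of -2, so each complex ion is 2+.
Ligand charges: 2×nitrato (-1 each), 4×ammine (neutral); total -2. So Pb + (-2) = 2+, giving Pb = +4.
Ligands are named alphabetically: ammine before nitrato.

tetraamminedinitratolead(IV) sulfate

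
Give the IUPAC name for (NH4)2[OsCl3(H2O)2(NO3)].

The 2 ammonium counter-ions carry a total charge of +2, so each complex ion is 2−.
Ligand charges: 2×aqua (neutral), 3×chloro (-1 each), 1×nitrato (-1 each); total -4. So Os + (-4) = 2−, giving Os = +2.
The complex ion is anionic, so osmium takes the -ate form osmate(II).

ammonium diaquatrichloronitratoosmate(II)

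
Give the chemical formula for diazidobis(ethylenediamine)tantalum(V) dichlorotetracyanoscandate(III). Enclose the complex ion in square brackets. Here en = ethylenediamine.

Cation [Ta…]: ligand charges -2, Ta(V) ⇒ ion charge 3+.
Anion [Sc…]: ligand charges -6, Sc(III) ⇒ ion charge 3−.
One 3+ cation balances one 3− anion.

[Ta(en)2(N3)2][ScCl2(CN)4]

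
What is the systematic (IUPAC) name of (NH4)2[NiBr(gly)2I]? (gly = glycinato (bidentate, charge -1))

The 2 ammonium counter-ions carry a total charge of +2, so each complex ion is 2−.
Ligand charges: 1×iodo (-1 each), 2×glycinato (-1 each), 1×bromo (-1 each); total -4. So Ni + (-4) = 2−, giving Ni = +2.
Ligands are named alphabetically: bromo before glycinato before iodo.
The complex ion is anionic, so nickel takes the -ate form nickelate(II).

ammonium bromobis(glycinato)iodonickelate(II)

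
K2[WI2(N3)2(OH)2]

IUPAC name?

potassium diazidodihydroxodiiodotungstate(IV)

The 2 potassium counter-ions carry a total charge of +2, so each complex ion is 2−.
Ligand charges: 2×azido (-1 each), 2×hydroxo (-1 each), 2×iodo (-1 each); total -6. So W + (-6) = 2−, giving W = +4.
Ligands are named alphabetically: azido before hydroxo before iodo.
The complex ion is anionic, so tungsten takes the -ate form tungstate(IV).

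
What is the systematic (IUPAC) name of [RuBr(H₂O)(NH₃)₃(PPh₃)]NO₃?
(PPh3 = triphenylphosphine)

triammineaquabromo(triphenylphosphine)ruthenium(II) nitrate

The 1 nitrate counter-ion carries a total charge of -1, so each complex ion is 1+.
Ligand charges: 1×bromo (-1 each), 1×aqua (neutral), 3×ammine (neutral), 1×triphenylphosphine (neutral); total -1. So Ru + (-1) = 1+, giving Ru = +2.
Ligands are named alphabetically: ammine before aqua before bromo before triphenylphosphine.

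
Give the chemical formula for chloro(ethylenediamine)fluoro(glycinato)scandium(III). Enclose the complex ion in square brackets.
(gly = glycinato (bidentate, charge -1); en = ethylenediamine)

Ligands: 1 glycinato (gly, -1), 1 fluoro (F, -1), 1 ethylenediamine (en, neutral), 1 chloro (Cl, -1). Ligand charge sum = -3.
With Sc in oxidation state +3, the complex ion is [Sc...].

[ScCl(en)F(gly)]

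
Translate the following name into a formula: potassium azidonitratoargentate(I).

Ligands: 1 nitrato (NO3, -1), 1 azido (N3, -1). Ligand charge sum = -2.
With Ag in oxidation state +1, the complex ion is [Ag...]^1−.
Charge balance with potassium (+1) requires 1 complex ion per 1 potassium.

K[Ag(N3)(NO3)]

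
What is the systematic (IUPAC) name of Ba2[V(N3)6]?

barium hexaazidovanadate(II)

The 2 barium counter-ions carry a total charge of +4, so each complex ion is 4−.
Ligand charges: 6×azido (-1 each); total -6. So V + (-6) = 4−, giving V = +2.
The complex ion is anionic, so vanadium takes the -ate form vanadate(II).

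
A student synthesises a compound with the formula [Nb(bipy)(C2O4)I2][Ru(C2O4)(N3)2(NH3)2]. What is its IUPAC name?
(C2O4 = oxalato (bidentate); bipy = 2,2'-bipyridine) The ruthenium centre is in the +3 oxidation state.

Ru is given as +3; the anion's ligand charges sum to -4, so the complex anion is 1−.
A 1:1 salt means the cation carries the equal and opposite charge, 1+.
Cation: ligand charges sum to -4; for the ion to be 1+, Nb = +5.

(2,2'-bipyridine)diiodooxalatoniobium(V) diamminediazidooxalatoruthenate(III)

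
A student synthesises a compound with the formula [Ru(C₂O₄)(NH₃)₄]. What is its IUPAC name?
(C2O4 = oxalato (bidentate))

tetraammineoxalatoruthenium(II)

There is no counter-ion, so the complex is neutral overall.
Ligand charges: 1×oxalato (-2 each), 4×ammine (neutral); total -2. So Ru + (-2) = 0, giving Ru = +2.
Ligands are named alphabetically: ammine before oxalato.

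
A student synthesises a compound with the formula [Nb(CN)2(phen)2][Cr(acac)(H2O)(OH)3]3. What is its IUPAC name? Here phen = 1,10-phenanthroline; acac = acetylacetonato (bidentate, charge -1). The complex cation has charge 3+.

dicyanobis(1,10-phenanthroline)niobium(V) (acetylacetonato)aquatrihydroxochromate(III)

Both ions are complex: the cation is named first with the plain metal name, the anion second with the -ate form; each ion's ligands are alphabetised independently.
The complex cation is given as 3+; its ligand charges sum to -2, so Nb = +5.
With 3 anions per cation, each anion must be 3/3 = 1−.
Anion: ligand charges sum to -4; for the ion to be 1−, Cr = +3.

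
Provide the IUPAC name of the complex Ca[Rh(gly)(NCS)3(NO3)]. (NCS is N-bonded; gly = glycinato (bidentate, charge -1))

calcium (glycinato)triisothiocyanatonitratorhodate(III)

The 1 calcium counter-ion carries a total charge of +2, so each complex ion is 2−.
Ligand charges: 3×isothiocyanato (-1 each), 1×glycinato (-1 each), 1×nitrato (-1 each); total -5. So Rh + (-5) = 2−, giving Rh = +3.
Ligands are named alphabetically: glycinato before isothiocyanato before nitrato.
The complex ion is anionic, so rhodium takes the -ate form rhodate(III).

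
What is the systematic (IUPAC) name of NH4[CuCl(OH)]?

ammonium chlorohydroxocuprate(I)

The 1 ammonium counter-ion carries a total charge of +1, so each complex ion is 1−.
Ligand charges: 1×chloro (-1 each), 1×hydroxo (-1 each); total -2. So Cu + (-2) = 1−, giving Cu = +1.
Ligands are named alphabetically: chloro before hydroxo.
The complex ion is anionic, so copper takes the -ate form cuprate(I).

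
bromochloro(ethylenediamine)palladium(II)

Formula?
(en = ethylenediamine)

[PdBrCl(en)]

Ligands: 1 ethylenediamine (en, neutral), 1 chloro (Cl, -1), 1 bromo (Br, -1). Ligand charge sum = -2.
With Pd in oxidation state +2, the complex ion is [Pd...].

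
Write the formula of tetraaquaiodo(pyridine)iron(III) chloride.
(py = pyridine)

Ligands: 1 iodo (I, -1), 1 pyridine (py, neutral), 4 aqua (H2O, neutral). Ligand charge sum = -1.
With Fe in oxidation state +3, the complex ion is [Fe...]^2+.
Charge balance with chloride (-1) requires 1 complex ion per 2 chloride.

[Fe(H2O)4I(py)]Cl2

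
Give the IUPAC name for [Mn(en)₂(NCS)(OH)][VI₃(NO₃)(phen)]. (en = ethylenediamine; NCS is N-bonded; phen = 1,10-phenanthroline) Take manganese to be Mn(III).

Both ions are complex: the cation is named first with the plain metal name, the anion second with the -ate form; each ion's ligands are alphabetised independently.
Mn is given as +3; the cation's ligand charges sum to -2, so the complex cation is 1+.
A 1:1 salt means the anion carries the equal and opposite charge, 1−.
Anion: ligand charges sum to -4; for the ion to be 1−, V = +3.

bis(ethylenediamine)hydroxoisothiocyanatomanganese(III) triiodonitrato(1,10-phenanthroline)vanadate(III)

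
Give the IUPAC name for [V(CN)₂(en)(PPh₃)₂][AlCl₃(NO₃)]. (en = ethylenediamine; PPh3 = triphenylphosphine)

Both ions are complex: the cation is named first with the plain metal name, the anion second with the -ate form; each ion's ligands are alphabetised independently.
Aluminium is always +3 in its complexes; the anion's ligand charges sum to -4, so the complex anion is 1−.
A 1:1 salt means the cation carries the equal and opposite charge, 1+.
Cation: ligand charges sum to -2; for the ion to be 1+, V = +3.

dicyano(ethylenediamine)bis(triphenylphosphine)vanadium(III) trichloronitratoaluminate(III)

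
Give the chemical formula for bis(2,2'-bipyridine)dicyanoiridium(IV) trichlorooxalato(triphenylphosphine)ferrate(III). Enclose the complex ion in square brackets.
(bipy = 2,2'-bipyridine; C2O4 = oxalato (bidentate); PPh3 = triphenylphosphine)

Cation [Ir…]: ligand charges -2, Ir(IV) ⇒ ion charge 2+.
Anion [Fe…]: ligand charges -5, Fe(III) ⇒ ion charge 2−.

[Ir(bipy)2(CN)2][Fe(C2O4)Cl3(PPh3)]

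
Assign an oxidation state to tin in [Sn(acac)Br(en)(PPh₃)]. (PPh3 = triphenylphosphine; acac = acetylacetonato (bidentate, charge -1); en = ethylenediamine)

+2

No counter-ion: the bracketed complex is neutral.
Ligand charges: 1×Br = -1; 1×PPh3 neutral; 1×acac = -1; 1×en neutral; sum -2.
Sn + (-2) = 0 ⇒ Sn is +2.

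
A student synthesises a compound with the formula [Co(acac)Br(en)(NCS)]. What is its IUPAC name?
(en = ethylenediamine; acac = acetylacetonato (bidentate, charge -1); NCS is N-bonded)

There is no counter-ion, so the complex is neutral overall.
Ligand charges: 1×bromo (-1 each), 1×ethylenediamine (neutral), 1×acetylacetonato (-1 each), 1×isothiocyanato (-1 each); total -3. So Co + (-3) = 0, giving Co = +3.
Ligands are named alphabetically: acetylacetonato before bromo before ethylenediamine before isothiocyanato.

(acetylacetonato)bromo(ethylenediamine)isothiocyanatocobalt(III)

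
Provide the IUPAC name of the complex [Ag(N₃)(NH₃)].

ammineazidosilver(I)

There is no counter-ion, so the complex is neutral overall.
Ligand charges: 1×ammine (neutral), 1×azido (-1 each); total -1. So Ag + (-1) = 0, giving Ag = +1.
Ligands are named alphabetically: ammine before azido.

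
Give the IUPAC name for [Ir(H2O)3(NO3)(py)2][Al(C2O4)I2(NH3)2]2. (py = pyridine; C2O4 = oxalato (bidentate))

Both ions are complex: the cation is named first with the plain metal name, the anion second with the -ate form; each ion's ligands are alphabetised independently.
Aluminium is always +3 in its complexes; the anion's ligand charges sum to -4, so the complex anion is 1−.
With 2 anions per cation, the cation must be 2×1 = 2+.
Cation: ligand charges sum to -1; for the ion to be 2+, Ir = +3.

triaquanitratobis(pyridine)iridium(III) diamminediiodooxalatoaluminate(III)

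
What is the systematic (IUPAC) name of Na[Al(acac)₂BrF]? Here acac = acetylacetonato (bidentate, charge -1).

sodium bis(acetylacetonato)bromofluoroaluminate(III)

The 1 sodium counter-ion carries a total charge of +1, so each complex ion is 1−.
Ligand charges: 1×fluoro (-1 each), 1×bromo (-1 each), 2×acetylacetonato (-1 each); total -4. So Al + (-4) = 1−, giving Al = +3.
Ligands are named alphabetically: acetylacetonato before bromo before fluoro.
The complex ion is anionic, so aluminium takes the -ate form aluminate(III).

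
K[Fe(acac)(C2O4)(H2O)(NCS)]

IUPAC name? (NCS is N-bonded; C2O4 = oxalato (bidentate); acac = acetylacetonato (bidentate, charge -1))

The 1 potassium counter-ion carries a total charge of +1, so each complex ion is 1−.
Ligand charges: 1×isothiocyanato (-1 each), 1×oxalato (-2 each), 1×acetylacetonato (-1 each), 1×aqua (neutral); total -4. So Fe + (-4) = 1−, giving Fe = +3.
Ligands are named alphabetically: acetylacetonato before aqua before isothiocyanato before oxalato.
The complex ion is anionic, so iron takes the -ate form ferrate(III).

potassium (acetylacetonato)aquaisothiocyanatooxalatoferrate(III)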